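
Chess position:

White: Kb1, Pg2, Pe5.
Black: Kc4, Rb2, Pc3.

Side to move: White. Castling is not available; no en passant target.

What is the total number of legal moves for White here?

White to move; king on b1.
In check: yes, from the black rook on b2.
Legal moves: Kc1, Ka1.
Count: 2.

2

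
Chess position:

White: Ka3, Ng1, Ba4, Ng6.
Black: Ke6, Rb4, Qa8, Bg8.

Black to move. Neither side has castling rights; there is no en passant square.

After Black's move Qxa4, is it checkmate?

After Qxa4: white king on a3; in check: yes, from the black queen on a4.
King squares — a2: attacked by Qa4; b2: attacked by Rb4; b3: attacked by Qa4; a4: attacked by Rb4; b4: attacked by Qa4.
White has no legal moves → checkmate.

yes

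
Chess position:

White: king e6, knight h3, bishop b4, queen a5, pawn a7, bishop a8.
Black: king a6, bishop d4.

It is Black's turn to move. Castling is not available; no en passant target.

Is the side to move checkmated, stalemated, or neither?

checkmate

Black to move; black king on a6.
In check: yes, from the white queen on a5.
King squares — a5: attacked by Bb4; b5: attacked by Qa5; b6: attacked by Qa5; a7: attacked by Qa5; b7: attacked by Ba8.
Legal moves for Black: none.
In check with no legal moves → checkmate.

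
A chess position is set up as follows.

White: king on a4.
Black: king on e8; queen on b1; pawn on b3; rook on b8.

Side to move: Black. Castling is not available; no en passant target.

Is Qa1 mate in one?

After Qa1: white king on a4; in check: yes, from the black queen on a1.
King squares — a3: attacked by Qa1; b3: attacked by Rb8; b4: attacked by Rb8; a5: attacked by Qa1; b5: attacked by Rb8.
White has no legal moves → checkmate.

yes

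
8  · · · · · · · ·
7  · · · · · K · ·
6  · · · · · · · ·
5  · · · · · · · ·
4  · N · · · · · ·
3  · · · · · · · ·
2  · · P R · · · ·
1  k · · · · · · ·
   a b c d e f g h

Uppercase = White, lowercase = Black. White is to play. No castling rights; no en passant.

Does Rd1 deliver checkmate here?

no

After Rd1: black king on a1; in check: yes, from the white rook on d1.
Black has 1 legal reply: Kb2.
In check but a legal move exists → not checkmate.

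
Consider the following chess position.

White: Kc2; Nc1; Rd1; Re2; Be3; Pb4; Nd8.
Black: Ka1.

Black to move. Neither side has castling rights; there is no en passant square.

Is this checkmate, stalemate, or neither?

Black to move; black king on a1.
In check: no.
King squares — b1: attacked by Kc2; a2: attacked by Nc1; b2: attacked by Kc2.
Legal moves for Black: none.
Not in check and no legal moves → stalemate.

stalemate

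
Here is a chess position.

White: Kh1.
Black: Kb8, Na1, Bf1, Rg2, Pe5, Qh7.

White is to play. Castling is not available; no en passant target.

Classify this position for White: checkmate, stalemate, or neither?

checkmate

White to move; white king on h1.
In check: yes, from the black queen on h7.
King squares — g1: attacked by Rg2; g2: attacked by Bf1; h2: attacked by Rg2.
Legal moves for White: none.
In check with no legal moves → checkmate.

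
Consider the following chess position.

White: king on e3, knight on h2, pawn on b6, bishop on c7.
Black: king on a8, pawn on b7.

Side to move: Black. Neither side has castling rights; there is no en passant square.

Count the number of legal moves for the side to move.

0

Black to move; king on a8.
In check: no.
Legal moves: none.
Count: 0.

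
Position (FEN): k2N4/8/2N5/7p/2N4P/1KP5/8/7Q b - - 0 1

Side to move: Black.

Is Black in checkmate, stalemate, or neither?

stalemate

Black to move; black king on a8.
In check: no.
King squares — a7: attacked by Nc6; b7: attacked by Nd8; b8: attacked by Nc6.
Legal moves for Black: none.
Not in check and no legal moves → stalemate.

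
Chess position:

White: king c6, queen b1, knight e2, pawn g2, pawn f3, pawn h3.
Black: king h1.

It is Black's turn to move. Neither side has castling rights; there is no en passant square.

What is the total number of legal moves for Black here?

2

Black to move; king on h1.
In check: yes, from the white queen on b1.
Legal moves: Kh2, Kxg2.
Count: 2.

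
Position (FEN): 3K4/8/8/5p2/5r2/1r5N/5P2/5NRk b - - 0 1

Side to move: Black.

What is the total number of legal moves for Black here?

0

Black to move; king on h1.
In check: yes, from the white rook on g1.
Legal moves: none.
Count: 0.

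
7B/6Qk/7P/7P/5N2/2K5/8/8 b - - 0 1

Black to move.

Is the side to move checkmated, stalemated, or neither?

Black to move; black king on h7.
In check: yes, from the white queen on g7.
King squares — g6: attacked by Nf4; h6: attacked by Qg7; g7: attacked by Ph6; g8: attacked by Qg7; h8: attacked by Qg7.
Legal moves for Black: none.
In check with no legal moves → checkmate.

checkmate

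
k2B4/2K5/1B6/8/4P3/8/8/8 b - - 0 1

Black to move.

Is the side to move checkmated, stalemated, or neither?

stalemate

Black to move; black king on a8.
In check: no.
King squares — a7: attacked by Bb6; b7: attacked by Kc7; b8: attacked by Kc7.
Legal moves for Black: none.
Not in check and no legal moves → stalemate.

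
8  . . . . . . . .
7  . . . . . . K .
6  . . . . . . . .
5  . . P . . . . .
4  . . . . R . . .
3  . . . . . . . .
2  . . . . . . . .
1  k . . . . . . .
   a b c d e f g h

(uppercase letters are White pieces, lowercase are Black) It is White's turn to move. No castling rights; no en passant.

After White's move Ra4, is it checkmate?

no

After Ra4: black king on a1; in check: yes, from the white rook on a4.
Black has 2 legal replies: Kb2, Kb1.
In check but a legal move exists → not checkmate.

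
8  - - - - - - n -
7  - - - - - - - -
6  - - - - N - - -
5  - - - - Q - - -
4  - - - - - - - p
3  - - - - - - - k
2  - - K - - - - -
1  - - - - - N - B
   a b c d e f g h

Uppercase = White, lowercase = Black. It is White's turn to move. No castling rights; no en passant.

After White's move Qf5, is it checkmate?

yes

After Qf5: black king on h3; in check: yes, from the white queen on f5.
King squares — g2: attacked by Bh1; h2: attacked by Nf1; g3: attacked by Nf1; g4: attacked by Qf5; h4: own pawn.
Black has no legal moves → checkmate.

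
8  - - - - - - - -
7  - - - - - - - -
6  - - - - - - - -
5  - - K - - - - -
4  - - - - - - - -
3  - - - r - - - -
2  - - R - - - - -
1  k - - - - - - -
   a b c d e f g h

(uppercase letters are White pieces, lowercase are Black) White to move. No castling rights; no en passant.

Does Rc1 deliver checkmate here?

After Rc1: black king on a1; in check: yes, from the white rook on c1.
Black has 2 legal replies: Kb2, Ka2.
In check but a legal move exists → not checkmate.

no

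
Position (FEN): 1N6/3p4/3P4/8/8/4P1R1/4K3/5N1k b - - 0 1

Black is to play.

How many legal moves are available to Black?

Black to move; king on h1.
In check: no.
Legal moves: none.
Count: 0.

0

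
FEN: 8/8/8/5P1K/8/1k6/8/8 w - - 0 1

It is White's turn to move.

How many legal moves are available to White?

6

White to move; king on h5.
In check: no.
Legal moves: Kh6, Kg6, Kg5, Kh4, Kg4, f6.
Count: 6.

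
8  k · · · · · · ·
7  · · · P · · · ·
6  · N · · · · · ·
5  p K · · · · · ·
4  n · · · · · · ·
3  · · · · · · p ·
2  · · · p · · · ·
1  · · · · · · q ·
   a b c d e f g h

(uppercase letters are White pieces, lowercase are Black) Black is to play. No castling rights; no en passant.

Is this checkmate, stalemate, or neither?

Black to move; black king on a8.
In check: yes, from the white knight on b6.
Legal moves for Black: Kb8, Kb7, Ka7, Nxb6, Qxb6+.
Black is in check but has 5 legal moves → neither.

neither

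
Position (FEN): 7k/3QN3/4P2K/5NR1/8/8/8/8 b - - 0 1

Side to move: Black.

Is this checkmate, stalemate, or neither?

stalemate

Black to move; black king on h8.
In check: no.
King squares — g7: attacked by Nf5; h7: attacked by Kh6; g8: attacked by Rg5.
Legal moves for Black: none.
Not in check and no legal moves → stalemate.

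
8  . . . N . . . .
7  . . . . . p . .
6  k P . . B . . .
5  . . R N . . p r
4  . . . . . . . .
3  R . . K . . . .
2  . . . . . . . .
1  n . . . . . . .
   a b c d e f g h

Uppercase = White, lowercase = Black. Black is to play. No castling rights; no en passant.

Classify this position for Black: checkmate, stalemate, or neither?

Black to move; black king on a6.
In check: yes, from the white rook on a3.
King squares — a5: attacked by Ra3; b5: attacked by Rc5; b6: attacked by Nd5; a7: attacked by Ra3; b7: attacked by Nd8.
Legal moves for Black: none.
In check with no legal moves → checkmate.

checkmate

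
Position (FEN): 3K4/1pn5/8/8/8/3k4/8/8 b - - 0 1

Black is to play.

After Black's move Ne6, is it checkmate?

After Ne6: white king on d8; in check: yes, from the black knight on e6.
White has 4 legal replies: Ke8, Kc8, Ke7, Kd7.
In check but a legal move exists → not checkmate.

no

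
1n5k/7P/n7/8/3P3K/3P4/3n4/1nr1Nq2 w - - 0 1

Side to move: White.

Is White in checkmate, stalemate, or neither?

neither

White to move; white king on h4.
In check: no.
Legal moves for White: Kh5, Kg5, Kg4, Kg3, Nf3, Ng2, Nc2, d5.
White has 8 legal moves and is not in check → neither.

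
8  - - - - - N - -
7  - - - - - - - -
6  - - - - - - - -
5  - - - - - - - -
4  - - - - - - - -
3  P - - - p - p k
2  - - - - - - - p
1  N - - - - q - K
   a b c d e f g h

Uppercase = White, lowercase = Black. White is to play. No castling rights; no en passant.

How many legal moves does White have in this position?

0

White to move; king on h1.
In check: yes, from the black queen on f1.
Legal moves: none.
Count: 0.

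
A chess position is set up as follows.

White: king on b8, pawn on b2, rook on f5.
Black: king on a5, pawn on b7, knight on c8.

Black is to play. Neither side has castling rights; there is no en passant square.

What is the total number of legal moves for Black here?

5

Black to move; king on a5.
In check: yes, from the white rook on f5.
Legal moves: Kb6, Ka6, Kb4, Ka4, b5.
Count: 5.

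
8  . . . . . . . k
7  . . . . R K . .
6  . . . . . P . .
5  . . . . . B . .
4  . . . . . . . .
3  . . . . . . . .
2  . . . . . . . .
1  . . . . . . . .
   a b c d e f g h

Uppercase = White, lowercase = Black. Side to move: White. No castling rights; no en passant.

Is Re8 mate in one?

yes

After Re8: black king on h8; in check: yes, from the white rook on e8.
King squares — g7: attacked by Pf6; h7: attacked by Bf5; g8: attacked by Kf7.
Black has no legal moves → checkmate.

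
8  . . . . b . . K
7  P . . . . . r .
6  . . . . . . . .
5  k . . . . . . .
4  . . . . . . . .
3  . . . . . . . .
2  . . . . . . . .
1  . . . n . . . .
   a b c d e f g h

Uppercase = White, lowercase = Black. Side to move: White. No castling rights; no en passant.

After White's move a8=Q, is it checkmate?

no

After a8=Q: black king on a5; in check: yes, from the white queen on a8.
Black has 4 legal replies: Kb6, Kb5, Kb4, Ra7.
In check but a legal move exists → not checkmate.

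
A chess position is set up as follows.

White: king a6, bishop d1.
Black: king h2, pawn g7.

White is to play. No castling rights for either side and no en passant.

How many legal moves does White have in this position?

12

White to move; king on a6.
In check: no.
Legal moves: Kb7, Ka7, Kb6, Kb5, Ka5, Bh5, Bg4, Ba4, Bf3, Bb3, Be2, Bc2.
Count: 12.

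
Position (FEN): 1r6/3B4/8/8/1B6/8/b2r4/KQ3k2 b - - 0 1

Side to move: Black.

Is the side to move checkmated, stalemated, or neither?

Black to move; black king on f1.
In check: yes, from the white queen on b1.
Legal moves for Black: Kg2, Kf2, Ke2, Rd1, Bxb1.
Black is in check but has 5 legal moves → neither.

neither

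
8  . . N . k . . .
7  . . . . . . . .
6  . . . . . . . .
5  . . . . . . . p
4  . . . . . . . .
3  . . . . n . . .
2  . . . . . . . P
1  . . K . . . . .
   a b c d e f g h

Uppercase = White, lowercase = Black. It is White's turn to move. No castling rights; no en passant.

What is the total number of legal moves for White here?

White to move; king on c1.
In check: no.
Legal moves: Ne7, Na7, Nd6+, Nb6, Kd2, Kb2, Kb1, h3, h4.
Count: 9.

9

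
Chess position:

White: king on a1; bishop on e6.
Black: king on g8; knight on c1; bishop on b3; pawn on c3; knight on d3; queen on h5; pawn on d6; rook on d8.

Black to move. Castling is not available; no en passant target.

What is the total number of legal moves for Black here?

6

Black to move; king on g8.
In check: yes, from the white bishop on e6.
Legal moves: Kh8, Kf8, Kh7, Kg7, Qf7, Bxe6.
Count: 6.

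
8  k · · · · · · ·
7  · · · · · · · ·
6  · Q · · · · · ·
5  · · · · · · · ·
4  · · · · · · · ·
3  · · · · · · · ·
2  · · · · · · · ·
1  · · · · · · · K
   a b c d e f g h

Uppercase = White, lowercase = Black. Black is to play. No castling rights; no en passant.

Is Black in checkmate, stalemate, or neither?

Black to move; black king on a8.
In check: no.
King squares — a7: attacked by Qb6; b7: attacked by Qb6; b8: attacked by Qb6.
Legal moves for Black: none.
Not in check and no legal moves → stalemate.

stalemate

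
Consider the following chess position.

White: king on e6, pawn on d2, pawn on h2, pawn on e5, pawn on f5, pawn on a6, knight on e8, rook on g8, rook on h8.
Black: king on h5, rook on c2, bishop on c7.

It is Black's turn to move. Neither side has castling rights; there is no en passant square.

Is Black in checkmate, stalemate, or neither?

checkmate

Black to move; black king on h5.
In check: yes, from the white rook on h8.
King squares — g4: attacked by Rg8; h4: attacked by Rh8; g5: attacked by Rg8; g6: attacked by Pf5; h6: attacked by Rh8.
Legal moves for Black: none.
In check with no legal moves → checkmate.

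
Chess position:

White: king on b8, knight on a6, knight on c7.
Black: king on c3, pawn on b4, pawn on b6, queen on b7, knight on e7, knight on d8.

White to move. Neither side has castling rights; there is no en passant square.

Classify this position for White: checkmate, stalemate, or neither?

White to move; white king on b8.
In check: yes, from the black queen on b7.
King squares — a7: attacked by Qb7; b7: attacked by Nd8; c7: own knight; a8: attacked by Qb7; c8: attacked by Qb7.
Legal moves for White: none.
In check with no legal moves → checkmate.

checkmate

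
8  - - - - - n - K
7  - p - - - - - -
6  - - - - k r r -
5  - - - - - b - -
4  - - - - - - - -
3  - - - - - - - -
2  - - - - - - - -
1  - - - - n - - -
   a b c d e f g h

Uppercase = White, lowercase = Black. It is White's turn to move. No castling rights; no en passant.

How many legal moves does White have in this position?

White to move; king on h8.
In check: no.
Legal moves: none.
Count: 0.

0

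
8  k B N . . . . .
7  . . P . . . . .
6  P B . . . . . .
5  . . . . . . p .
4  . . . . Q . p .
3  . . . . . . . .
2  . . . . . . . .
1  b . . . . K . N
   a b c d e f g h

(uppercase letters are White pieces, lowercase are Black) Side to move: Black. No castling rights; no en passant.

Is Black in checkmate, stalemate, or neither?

checkmate

Black to move; black king on a8.
In check: yes, from the white queen on e4.
King squares — a7: attacked by Bb6; b7: attacked by Qe4; b8: attacked by Pc7.
Legal moves for Black: none.
In check with no legal moves → checkmate.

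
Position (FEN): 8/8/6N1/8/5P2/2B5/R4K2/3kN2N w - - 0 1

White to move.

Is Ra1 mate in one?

yes

After Ra1: black king on d1; in check: yes, from the white rook on a1.
King squares — c1: attacked by Ra1; e1: attacked by Ra1; c2: attacked by Ne1; d2: attacked by Bc3; e2: attacked by Kf2.
Black has no legal moves → checkmate.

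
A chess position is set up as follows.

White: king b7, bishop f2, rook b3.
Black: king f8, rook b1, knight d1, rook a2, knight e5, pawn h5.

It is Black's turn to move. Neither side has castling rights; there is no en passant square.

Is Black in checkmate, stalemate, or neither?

Black to move; black king on f8.
In check: no.
Legal moves for Black include: Kg8, Ke8, Kg7, Kf7, Ke7, Nf7, Nd7, Ng6, Nc6, Ng4, Nc4, Nf3, Nd3, Ra8, Ra7+, Ra6, Ra5, Ra4, ... (list truncated; more exist).
Black has legal moves and is not in check → neither.

neither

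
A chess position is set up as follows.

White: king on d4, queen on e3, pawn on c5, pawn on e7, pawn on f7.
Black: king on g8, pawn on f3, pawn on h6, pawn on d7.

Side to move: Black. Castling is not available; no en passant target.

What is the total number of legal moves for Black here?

Black to move; king on g8.
In check: yes, from the white pawn on f7.
Legal moves: Kh8, Kh7, Kg7, Kxf7.
Count: 4.

4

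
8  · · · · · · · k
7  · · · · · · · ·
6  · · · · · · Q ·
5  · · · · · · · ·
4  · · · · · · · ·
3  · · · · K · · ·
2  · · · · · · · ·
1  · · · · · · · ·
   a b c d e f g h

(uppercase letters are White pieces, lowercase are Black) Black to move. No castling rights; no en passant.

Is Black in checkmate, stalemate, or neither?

stalemate

Black to move; black king on h8.
In check: no.
King squares — g7: attacked by Qg6; h7: attacked by Qg6; g8: attacked by Qg6.
Legal moves for Black: none.
Not in check and no legal moves → stalemate.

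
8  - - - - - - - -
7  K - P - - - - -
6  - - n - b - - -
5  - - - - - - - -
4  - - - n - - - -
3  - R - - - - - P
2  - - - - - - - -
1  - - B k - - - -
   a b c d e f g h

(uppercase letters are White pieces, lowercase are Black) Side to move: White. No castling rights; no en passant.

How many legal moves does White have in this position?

4

White to move; king on a7.
In check: yes, from the black knight on c6.
Legal moves: Ka8, Kb7, Kb6, Ka6.
Count: 4.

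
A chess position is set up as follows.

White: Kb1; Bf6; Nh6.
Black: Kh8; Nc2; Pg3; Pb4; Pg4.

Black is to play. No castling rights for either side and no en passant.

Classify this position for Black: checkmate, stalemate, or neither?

Black to move; black king on h8.
In check: yes, from the white bishop on f6.
Legal moves for Black: Kh7.
Black is in check but has 1 legal move → neither.

neither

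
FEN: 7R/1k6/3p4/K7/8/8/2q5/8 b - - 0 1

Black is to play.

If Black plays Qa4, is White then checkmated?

no

After Qa4: white king on a5; in check: yes, from the black queen on a4.
White has 1 legal reply: Kxa4.
In check but a legal move exists → not checkmate.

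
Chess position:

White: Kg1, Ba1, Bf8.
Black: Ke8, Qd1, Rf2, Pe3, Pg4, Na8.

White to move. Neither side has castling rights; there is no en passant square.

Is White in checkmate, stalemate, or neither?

checkmate

White to move; white king on g1.
In check: yes, from the black queen on d1.
King squares — f1: attacked by Qd1; h1: attacked by Qd1; f2: attacked by Pe3; g2: attacked by Rf2; h2: attacked by Rf2.
Legal moves for White: none.
In check with no legal moves → checkmate.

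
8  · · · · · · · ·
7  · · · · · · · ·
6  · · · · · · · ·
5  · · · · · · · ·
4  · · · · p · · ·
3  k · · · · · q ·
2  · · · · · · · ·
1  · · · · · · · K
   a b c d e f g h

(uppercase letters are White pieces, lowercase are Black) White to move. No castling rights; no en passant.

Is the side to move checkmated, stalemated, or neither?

White to move; white king on h1.
In check: no.
King squares — g1: attacked by Qg3; g2: attacked by Qg3; h2: attacked by Qg3.
Legal moves for White: none.
Not in check and no legal moves → stalemate.

stalemate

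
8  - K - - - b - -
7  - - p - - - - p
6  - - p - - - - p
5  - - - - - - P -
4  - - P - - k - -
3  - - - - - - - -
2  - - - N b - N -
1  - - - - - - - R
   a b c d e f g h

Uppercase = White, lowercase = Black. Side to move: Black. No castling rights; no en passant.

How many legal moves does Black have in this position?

5

Black to move; king on f4.
In check: yes, from the white knight on g2.
Legal moves: Kxg5, Kf5, Ke5, Kg4, Kg3.
Count: 5.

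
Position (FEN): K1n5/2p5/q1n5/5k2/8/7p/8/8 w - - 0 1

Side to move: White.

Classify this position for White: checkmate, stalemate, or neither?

White to move; white king on a8.
In check: yes, from the black queen on a6.
King squares — a7: attacked by Qa6; b7: attacked by Qa6; b8: attacked by Nc6.
Legal moves for White: none.
In check with no legal moves → checkmate.

checkmate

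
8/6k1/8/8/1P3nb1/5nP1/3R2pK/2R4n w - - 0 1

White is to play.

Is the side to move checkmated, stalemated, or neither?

White to move; white king on h2.
In check: yes, from the black knight on f3.
King squares — g1: attacked by Nf3; h1: attacked by Pg2; g2: attacked by Nf4; g3: own pawn; h3: attacked by Nf4.
Legal moves for White: none.
In check with no legal moves → checkmate.

checkmate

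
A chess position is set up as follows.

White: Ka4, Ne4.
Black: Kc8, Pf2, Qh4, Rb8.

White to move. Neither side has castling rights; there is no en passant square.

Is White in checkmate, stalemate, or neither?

neither

White to move; white king on a4.
In check: no.
Legal moves for White: Ka5, Ka3.
White has 2 legal moves and is not in check → neither.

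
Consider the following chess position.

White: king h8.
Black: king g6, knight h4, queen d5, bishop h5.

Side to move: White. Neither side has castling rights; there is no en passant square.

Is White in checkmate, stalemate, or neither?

White to move; white king on h8.
In check: no.
King squares — g7: attacked by Kg6; h7: attacked by Kg6; g8: attacked by Qd5.
Legal moves for White: none.
Not in check and no legal moves → stalemate.

stalemate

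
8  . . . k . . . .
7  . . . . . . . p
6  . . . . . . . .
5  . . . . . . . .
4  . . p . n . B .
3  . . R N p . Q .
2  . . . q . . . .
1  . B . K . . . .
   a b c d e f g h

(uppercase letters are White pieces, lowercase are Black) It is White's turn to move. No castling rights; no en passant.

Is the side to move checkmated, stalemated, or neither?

checkmate

White to move; white king on d1.
In check: yes, from the black queen on d2.
King squares — c1: attacked by Qd2; e1: attacked by Qd2; c2: attacked by Qd2; d2: attacked by Pe3; e2: attacked by Qd2.
Legal moves for White: none.
In check with no legal moves → checkmate.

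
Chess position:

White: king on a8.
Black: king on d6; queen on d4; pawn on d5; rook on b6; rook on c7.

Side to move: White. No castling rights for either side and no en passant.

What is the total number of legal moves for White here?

White to move; king on a8.
In check: no.
Legal moves: none.
Count: 0.

0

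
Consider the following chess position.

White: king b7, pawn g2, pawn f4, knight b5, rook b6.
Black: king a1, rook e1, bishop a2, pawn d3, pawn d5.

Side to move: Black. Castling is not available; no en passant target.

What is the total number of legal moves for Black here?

Black to move; king on a1.
In check: no.
Legal moves: Bc4, Bb3, Bb1, Re8, Re7+, Re6, Re5, Re4, Re3, Re2, Rh1, Rg1, Rf1, Rd1, Rc1, Rb1, Kb2, Kb1, d4, d2.
Count: 20.

20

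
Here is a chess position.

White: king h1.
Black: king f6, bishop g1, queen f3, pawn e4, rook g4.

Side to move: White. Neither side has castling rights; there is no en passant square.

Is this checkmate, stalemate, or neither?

White to move; white king on h1.
In check: yes, from the black queen on f3.
King squares — g1: attacked by Rg4; g2: attacked by Qf3; h2: attacked by Bg1.
Legal moves for White: none.
In check with no legal moves → checkmate.

checkmate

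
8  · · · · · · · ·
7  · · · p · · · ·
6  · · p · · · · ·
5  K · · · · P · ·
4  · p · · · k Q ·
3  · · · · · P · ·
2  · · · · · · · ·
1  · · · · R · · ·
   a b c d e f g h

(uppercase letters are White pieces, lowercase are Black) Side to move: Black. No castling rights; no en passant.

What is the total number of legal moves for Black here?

Black to move; king on f4.
In check: yes, from the white queen on g4.
Legal moves: none.
Count: 0.

0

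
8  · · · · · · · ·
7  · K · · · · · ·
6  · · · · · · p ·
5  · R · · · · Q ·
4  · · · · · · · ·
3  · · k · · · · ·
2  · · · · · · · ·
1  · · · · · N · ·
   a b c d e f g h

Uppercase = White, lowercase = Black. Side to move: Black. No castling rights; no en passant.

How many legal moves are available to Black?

Black to move; king on c3.
In check: no.
Legal moves: Kd4, Kc4, Kd3, Kc2.
Count: 4.

4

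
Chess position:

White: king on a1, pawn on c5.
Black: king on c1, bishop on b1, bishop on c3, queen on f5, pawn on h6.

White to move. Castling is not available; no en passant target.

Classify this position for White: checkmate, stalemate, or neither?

White to move; white king on a1.
In check: yes, from the black bishop on c3.
King squares — b1: attacked by Kc1; a2: attacked by Bb1; b2: attacked by Kc1.
Legal moves for White: none.
In check with no legal moves → checkmate.

checkmate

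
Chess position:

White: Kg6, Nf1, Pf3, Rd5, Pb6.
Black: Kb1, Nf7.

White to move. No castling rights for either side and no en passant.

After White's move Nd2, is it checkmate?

no

After Nd2: black king on b1; in check: yes, from the white knight on d2.
Black has 5 legal replies: Kc2, Kb2, Ka2, Kc1, Ka1.
In check but a legal move exists → not checkmate.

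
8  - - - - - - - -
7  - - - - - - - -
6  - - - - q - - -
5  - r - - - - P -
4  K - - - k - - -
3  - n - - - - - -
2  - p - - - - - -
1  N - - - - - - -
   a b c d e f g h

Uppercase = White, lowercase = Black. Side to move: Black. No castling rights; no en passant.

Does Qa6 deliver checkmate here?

After Qa6: white king on a4; in check: yes, from the black queen on a6.
King squares — a3: attacked by Qa6; b3: attacked by Rb5; b4: attacked by Rb5; a5: attacked by Nb3; b5: attacked by Qa6.
White has no legal moves → checkmate.

yes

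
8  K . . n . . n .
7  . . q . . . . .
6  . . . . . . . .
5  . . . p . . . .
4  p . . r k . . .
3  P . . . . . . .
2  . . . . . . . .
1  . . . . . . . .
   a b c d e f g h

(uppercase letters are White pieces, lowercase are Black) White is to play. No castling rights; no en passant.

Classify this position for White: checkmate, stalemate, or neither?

White to move; white king on a8.
In check: no.
King squares — a7: attacked by Qc7; b7: attacked by Qc7; b8: attacked by Qc7.
Legal moves for White: none.
Not in check and no legal moves → stalemate.

stalemate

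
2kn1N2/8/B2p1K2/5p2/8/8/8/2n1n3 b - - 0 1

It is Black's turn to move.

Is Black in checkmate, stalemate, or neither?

Black to move; black king on c8.
In check: yes, from the white bishop on a6.
King squares — b7: attacked by Ba6; c7: available; d7: attacked by Nf8; b8: available; d8: own knight.
Legal moves for Black: Kb8, Kc7, Nb7.
Black is in check but has 3 legal moves → neither.

neither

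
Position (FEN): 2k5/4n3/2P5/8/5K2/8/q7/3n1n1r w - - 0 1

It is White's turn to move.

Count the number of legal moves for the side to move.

6

White to move; king on f4.
In check: no.
Legal moves: Kg5, Ke5, Kg4, Ke4, Kf3, c7.
Count: 6.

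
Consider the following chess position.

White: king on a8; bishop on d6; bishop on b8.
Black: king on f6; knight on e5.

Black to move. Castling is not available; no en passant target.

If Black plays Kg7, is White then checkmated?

no

After Kg7: white king on a8; in check: no.
White is not in check, so this cannot be checkmate.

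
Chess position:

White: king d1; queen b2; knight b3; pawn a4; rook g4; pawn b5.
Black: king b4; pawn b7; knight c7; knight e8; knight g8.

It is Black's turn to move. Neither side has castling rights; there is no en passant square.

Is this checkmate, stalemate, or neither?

Black to move; black king on b4.
In check: yes, from the white rook on g4.
King squares — a3: attacked by Qb2; b3: attacked by Qb2; c3: attacked by Qb2; a4: attacked by Rg4; c4: attacked by Rg4; a5: attacked by Nb3; b5: attacked by Pa4; c5: attacked by Nb3.
Legal moves for Black: none.
In check with no legal moves → checkmate.

checkmate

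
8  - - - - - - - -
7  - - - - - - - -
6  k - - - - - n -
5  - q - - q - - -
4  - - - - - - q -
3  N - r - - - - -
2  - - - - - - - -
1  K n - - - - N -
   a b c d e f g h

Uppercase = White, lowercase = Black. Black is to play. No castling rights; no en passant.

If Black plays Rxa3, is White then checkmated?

yes

After Rxa3: white king on a1; in check: yes, from the black rook on a3 and the black queen on e5.
King squares — b1: attacked by Qb5; a2: attacked by Ra3; b2: attacked by Qb5.
White has no legal moves → checkmate.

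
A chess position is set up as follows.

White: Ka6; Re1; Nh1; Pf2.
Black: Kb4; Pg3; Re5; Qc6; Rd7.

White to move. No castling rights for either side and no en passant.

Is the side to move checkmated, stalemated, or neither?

White to move; white king on a6.
In check: yes, from the black queen on c6.
King squares — a5: attacked by Kb4; b5: attacked by Kb4; b6: attacked by Qc6; a7: attacked by Rd7; b7: attacked by Qc6.
Legal moves for White: none.
In check with no legal moves → checkmate.

checkmate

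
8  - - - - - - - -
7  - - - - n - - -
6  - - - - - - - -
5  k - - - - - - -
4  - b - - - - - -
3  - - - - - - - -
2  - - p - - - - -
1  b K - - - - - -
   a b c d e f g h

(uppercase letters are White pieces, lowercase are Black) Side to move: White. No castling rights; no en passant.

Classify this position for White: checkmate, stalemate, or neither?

neither

White to move; white king on b1.
In check: yes, from the black pawn on c2.
Legal moves for White: Kxc2, Ka2, Kc1, Kxa1.
White is in check but has 4 legal moves → neither.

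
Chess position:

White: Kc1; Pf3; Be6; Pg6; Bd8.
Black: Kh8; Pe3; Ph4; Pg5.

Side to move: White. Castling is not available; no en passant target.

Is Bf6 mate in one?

yes

After Bf6: black king on h8; in check: yes, from the white bishop on f6.
King squares — g7: attacked by Bf6; h7: attacked by Pg6; g8: attacked by Be6.
Black has no legal moves → checkmate.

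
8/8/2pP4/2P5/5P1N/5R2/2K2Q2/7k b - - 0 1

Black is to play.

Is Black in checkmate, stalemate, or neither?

Black to move; black king on h1.
In check: no.
King squares — g1: attacked by Qf2; g2: attacked by Qf2; h2: attacked by Qf2.
Legal moves for Black: none.
Not in check and no legal moves → stalemate.

stalemate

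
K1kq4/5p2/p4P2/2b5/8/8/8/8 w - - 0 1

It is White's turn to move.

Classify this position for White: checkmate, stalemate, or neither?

White to move; white king on a8.
In check: no.
King squares — a7: attacked by Bc5; b7: attacked by Kc8; b8: attacked by Kc8.
Legal moves for White: none.
Not in check and no legal moves → stalemate.

stalemate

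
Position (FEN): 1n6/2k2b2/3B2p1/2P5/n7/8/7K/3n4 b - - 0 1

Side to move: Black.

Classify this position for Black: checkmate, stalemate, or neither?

Black to move; black king on c7.
In check: yes, from the white bishop on d6.
Legal moves for Black: Kd8, Kc8, Kd7, Kb7, Kc6.
Black is in check but has 5 legal moves → neither.

neither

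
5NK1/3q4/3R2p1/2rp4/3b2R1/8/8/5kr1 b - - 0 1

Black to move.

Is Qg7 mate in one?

After Qg7: white king on g8; in check: yes, from the black queen on g7.
King squares — f7: attacked by Qg7; g7: attacked by Bd4; h7: attacked by Qg7; f8: own knight; h8: attacked by Qg7.
White has no legal moves → checkmate.

yes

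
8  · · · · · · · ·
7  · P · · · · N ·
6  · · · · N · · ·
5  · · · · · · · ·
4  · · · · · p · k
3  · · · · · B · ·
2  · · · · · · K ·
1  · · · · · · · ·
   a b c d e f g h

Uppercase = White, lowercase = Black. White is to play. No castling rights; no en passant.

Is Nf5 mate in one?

yes

After Nf5: black king on h4; in check: yes, from the white knight on f5.
King squares — g3: attacked by Kg2; h3: attacked by Kg2; g4: attacked by Bf3; g5: attacked by Ne6; h5: attacked by Bf3.
Black has no legal moves → checkmate.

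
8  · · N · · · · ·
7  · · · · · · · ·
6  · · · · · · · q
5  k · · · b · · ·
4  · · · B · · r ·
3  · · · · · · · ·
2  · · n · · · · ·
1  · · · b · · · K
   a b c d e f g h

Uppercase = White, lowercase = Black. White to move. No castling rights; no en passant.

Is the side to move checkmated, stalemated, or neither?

White to move; white king on h1.
In check: yes, from the black queen on h6.
King squares — g1: attacked by Rg4; g2: attacked by Rg4; h2: attacked by Be5.
Legal moves for White: none.
In check with no legal moves → checkmate.

checkmate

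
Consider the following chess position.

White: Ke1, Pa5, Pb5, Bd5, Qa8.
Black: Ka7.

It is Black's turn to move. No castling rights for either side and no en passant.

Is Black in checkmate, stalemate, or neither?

checkmate

Black to move; black king on a7.
In check: yes, from the white queen on a8.
King squares — a6: attacked by Pb5; b6: attacked by Pa5; b7: attacked by Bd5; a8: attacked by Bd5; b8: attacked by Qa8.
Legal moves for Black: none.
In check with no legal moves → checkmate.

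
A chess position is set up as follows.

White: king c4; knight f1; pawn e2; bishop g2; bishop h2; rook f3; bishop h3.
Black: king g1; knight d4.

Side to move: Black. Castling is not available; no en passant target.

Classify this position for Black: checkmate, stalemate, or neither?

checkmate

Black to move; black king on g1.
In check: yes, from the white bishop on h2.
King squares — f1: attacked by Bg2; h1: attacked by Bg2; f2: attacked by Rf3; g2: attacked by Bh3; h2: attacked by Nf1.
Legal moves for Black: none.
In check with no legal moves → checkmate.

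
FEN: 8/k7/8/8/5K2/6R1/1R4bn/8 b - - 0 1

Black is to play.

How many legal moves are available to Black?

Black to move; king on a7.
In check: no.
Legal moves: Ka8, Ka6, Ng4, Nf3, Nf1, Ba8, Bb7, Bc6, Bd5, Be4, Bh3, Bf3, Bh1, Bf1.
Count: 14.

14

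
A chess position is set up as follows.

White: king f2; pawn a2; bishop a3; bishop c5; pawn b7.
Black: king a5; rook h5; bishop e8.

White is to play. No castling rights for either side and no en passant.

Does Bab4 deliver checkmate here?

After Bab4: black king on a5; in check: yes, from the white bishop on b4.
Black has 3 legal replies: Ka6, Kb5, Ka4.
In check but a legal move exists → not checkmate.

no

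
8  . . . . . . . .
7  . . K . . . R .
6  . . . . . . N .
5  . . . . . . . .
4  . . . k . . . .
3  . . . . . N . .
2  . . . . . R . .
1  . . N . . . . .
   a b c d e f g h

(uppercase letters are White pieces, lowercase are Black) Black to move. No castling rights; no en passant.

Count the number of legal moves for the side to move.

Black to move; king on d4.
In check: yes, from the white knight on f3.
Legal moves: Kd5, Kc5, Ke4, Kc4, Ke3, Kc3.
Count: 6.

6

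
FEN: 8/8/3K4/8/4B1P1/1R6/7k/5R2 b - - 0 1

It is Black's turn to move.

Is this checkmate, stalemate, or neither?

Black to move; black king on h2.
In check: no.
King squares — g1: attacked by Rf1; h1: attacked by Rf1; g2: attacked by Be4; g3: attacked by Rb3; h3: attacked by Rb3.
Legal moves for Black: none.
Not in check and no legal moves → stalemate.

stalemate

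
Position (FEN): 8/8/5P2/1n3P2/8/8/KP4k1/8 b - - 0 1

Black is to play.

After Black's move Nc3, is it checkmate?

After Nc3: white king on a2; in check: yes, from the black knight on c3.
White has 4 legal replies: Kb3, Ka3, Ka1, bxc3.
In check but a legal move exists → not checkmate.

no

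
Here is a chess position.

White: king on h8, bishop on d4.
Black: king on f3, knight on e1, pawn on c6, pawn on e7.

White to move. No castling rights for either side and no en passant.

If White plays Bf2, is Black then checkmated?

no

After Bf2: black king on f3; in check: no.
Black is not in check, so this cannot be checkmate.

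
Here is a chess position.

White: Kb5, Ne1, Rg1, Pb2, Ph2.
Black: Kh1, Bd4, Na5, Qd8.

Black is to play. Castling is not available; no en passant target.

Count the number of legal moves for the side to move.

Black to move; king on h1.
In check: yes, from the white rook on g1.
Legal moves: Kxh2, Kxg1, Bxg1.
Count: 3.

3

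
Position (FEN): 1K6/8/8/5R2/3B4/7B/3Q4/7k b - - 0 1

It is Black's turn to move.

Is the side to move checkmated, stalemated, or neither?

stalemate

Black to move; black king on h1.
In check: no.
King squares — g1: attacked by Bd4; g2: attacked by Qd2; h2: attacked by Qd2.
Legal moves for Black: none.
Not in check and no legal moves → stalemate.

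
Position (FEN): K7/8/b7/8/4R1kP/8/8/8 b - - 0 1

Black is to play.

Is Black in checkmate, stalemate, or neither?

Black to move; black king on g4.
In check: yes, from the white rook on e4.
King squares — f3: available; g3: available; h3: available; f4: attacked by Re4; h4: attacked by Re4; f5: available; g5: attacked by Ph4; h5: available.
Legal moves for Black: Kh5, Kf5, Kh3, Kg3, Kf3.
Black is in check but has 5 legal moves → neither.

neither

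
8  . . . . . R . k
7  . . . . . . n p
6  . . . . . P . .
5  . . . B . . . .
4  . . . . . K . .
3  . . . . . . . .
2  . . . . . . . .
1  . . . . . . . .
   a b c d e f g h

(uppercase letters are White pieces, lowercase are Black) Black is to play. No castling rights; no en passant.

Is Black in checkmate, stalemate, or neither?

checkmate

Black to move; black king on h8.
In check: yes, from the white rook on f8.
King squares — g7: own knight; h7: own pawn; g8: attacked by Bd5.
Legal moves for Black: none.
In check with no legal moves → checkmate.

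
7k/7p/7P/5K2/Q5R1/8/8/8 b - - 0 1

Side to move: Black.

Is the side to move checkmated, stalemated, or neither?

Black to move; black king on h8.
In check: no.
King squares — g7: attacked by Rg4; h7: own pawn; g8: attacked by Rg4.
Legal moves for Black: none.
Not in check and no legal moves → stalemate.

stalemate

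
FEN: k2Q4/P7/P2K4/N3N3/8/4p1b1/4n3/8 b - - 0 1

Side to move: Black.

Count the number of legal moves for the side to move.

1

Black to move; king on a8.
In check: yes, from the white queen on d8.
Legal moves: Kxa7.
Count: 1.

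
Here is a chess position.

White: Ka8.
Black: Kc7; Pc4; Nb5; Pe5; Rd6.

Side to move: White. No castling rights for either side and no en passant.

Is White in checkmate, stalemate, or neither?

stalemate

White to move; white king on a8.
In check: no.
King squares — a7: attacked by Nb5; b7: attacked by Kc7; b8: attacked by Kc7.
Legal moves for White: none.
Not in check and no legal moves → stalemate.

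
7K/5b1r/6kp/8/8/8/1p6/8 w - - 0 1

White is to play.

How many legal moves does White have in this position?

0

White to move; king on h8.
In check: yes, from the black rook on h7.
Legal moves: none.
Count: 0.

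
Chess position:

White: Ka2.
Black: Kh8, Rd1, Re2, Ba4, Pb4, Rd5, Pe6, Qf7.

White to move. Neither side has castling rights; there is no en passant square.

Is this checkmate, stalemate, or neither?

White to move; white king on a2.
In check: yes, from the black rook on e2.
King squares — a1: attacked by Rd1; b1: attacked by Rd1; b2: attacked by Re2; a3: attacked by Pb4; b3: attacked by Ba4.
Legal moves for White: none.
In check with no legal moves → checkmate.

checkmate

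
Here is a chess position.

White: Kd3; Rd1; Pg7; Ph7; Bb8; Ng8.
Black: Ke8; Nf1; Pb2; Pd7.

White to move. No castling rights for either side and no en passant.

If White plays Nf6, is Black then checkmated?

no

After Nf6: black king on e8; in check: yes, from the white knight on f6.
Black has 3 legal replies: Kd8, Kf7, Ke7.
In check but a legal move exists → not checkmate.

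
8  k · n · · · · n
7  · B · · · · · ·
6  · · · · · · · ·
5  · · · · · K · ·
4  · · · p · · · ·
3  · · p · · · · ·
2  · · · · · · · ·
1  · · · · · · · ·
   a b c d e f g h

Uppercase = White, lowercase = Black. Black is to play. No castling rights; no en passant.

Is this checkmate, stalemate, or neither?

neither

Black to move; black king on a8.
In check: yes, from the white bishop on b7.
Legal moves for Black: Kb8, Kxb7, Ka7.
Black is in check but has 3 legal moves → neither.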